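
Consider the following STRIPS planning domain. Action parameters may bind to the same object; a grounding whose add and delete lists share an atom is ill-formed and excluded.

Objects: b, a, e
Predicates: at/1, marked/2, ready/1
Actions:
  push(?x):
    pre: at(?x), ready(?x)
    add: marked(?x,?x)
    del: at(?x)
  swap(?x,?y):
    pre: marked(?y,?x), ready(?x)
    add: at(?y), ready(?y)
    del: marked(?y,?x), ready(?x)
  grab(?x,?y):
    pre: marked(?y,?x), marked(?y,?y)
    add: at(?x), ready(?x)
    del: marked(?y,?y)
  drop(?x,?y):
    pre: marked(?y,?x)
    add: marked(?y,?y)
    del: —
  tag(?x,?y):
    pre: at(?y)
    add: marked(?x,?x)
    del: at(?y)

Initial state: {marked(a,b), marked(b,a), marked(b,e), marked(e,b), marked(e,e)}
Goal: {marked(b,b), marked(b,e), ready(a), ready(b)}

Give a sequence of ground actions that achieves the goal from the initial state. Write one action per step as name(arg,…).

grab(b,e); push(b); grab(a,b); drop(a,b)

1. grab(b,e)  →  {at(b), marked(a,b), marked(b,a), marked(b,e), marked(e,b), ready(b)}
2. push(b)  →  {marked(a,b), marked(b,a), marked(b,b), marked(b,e), marked(e,b), ready(b)}
3. grab(a,b)  →  {at(a), marked(a,b), marked(b,a), marked(b,e), marked(e,b), ready(a), ready(b)}
4. drop(a,b)  →  {at(a), marked(a,b), marked(b,a), marked(b,b), marked(b,e), marked(e,b), ready(a), ready(b)}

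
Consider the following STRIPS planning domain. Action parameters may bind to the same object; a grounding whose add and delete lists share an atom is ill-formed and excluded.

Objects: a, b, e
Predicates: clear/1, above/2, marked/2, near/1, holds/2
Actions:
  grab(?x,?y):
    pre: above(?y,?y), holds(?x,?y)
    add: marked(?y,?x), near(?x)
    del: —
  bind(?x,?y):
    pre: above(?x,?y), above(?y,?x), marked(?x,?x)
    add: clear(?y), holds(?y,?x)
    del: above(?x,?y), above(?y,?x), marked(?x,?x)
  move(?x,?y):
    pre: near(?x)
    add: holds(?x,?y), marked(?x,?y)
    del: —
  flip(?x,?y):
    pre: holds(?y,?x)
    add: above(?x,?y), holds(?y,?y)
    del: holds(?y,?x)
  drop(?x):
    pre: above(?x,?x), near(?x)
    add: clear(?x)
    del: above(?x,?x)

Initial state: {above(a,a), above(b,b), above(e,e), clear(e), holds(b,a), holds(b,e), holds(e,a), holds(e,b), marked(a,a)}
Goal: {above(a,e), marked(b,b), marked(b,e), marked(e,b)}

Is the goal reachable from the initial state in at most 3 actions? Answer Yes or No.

No

1. grab(b,e)  →  {above(a,a), above(b,b), above(e,e), clear(e), holds(b,a), holds(b,e), holds(e,a), holds(e,b), marked(a,a), marked(e,b), near(b)}
2. grab(e,b)  →  {above(a,a), above(b,b), above(e,e), clear(e), holds(b,a), holds(b,e), holds(e,a), holds(e,b), marked(a,a), marked(b,e), marked(e,b), near(b), near(e)}
3. move(b,b)  →  {above(a,a), above(b,b), above(e,e), clear(e), holds(b,a), holds(b,b), holds(b,e), holds(e,a), holds(e,b), marked(a,a), marked(b,b), marked(b,e), marked(e,b), near(b), near(e)}
4. flip(a,e)  →  {above(a,a), above(a,e), above(b,b), above(e,e), clear(e), holds(b,a), holds(b,b), holds(b,e), holds(e,b), holds(e,e), marked(a,a), marked(b,b), marked(b,e), marked(e,b), near(b), near(e)}
optimal plan length = 4; 4 > 3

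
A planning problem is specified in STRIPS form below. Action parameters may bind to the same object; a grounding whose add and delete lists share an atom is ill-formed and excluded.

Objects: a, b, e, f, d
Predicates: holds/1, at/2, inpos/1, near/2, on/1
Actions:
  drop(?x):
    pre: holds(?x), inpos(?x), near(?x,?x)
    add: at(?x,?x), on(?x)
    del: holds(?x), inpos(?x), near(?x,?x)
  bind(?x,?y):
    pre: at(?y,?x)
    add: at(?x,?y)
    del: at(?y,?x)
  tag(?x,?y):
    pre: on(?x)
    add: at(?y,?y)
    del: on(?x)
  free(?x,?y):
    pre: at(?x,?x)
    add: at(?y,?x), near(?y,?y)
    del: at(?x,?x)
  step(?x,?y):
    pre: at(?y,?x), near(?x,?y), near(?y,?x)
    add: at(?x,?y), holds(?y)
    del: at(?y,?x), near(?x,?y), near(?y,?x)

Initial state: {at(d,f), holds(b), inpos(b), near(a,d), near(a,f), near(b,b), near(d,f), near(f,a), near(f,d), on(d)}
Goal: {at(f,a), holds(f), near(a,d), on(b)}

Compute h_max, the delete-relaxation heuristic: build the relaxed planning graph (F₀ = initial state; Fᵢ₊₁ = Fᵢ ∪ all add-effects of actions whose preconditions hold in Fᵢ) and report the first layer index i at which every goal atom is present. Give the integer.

2

F0 = init (10 atoms)
F1 = F0 ∪ {at(a,a), at(b,b), at(d,d), at(e,e), at(f,d), at(f,f), holds(d), on(b)}  (18 atoms)
F2 = F1 ∪ {at(a,b), at(a,d), at(a,e), at(a,f), at(b,a), at(b,d), at(b,e), at(b,f), at(d,a), at(d,b), at(d,e), at(e,a), at(e,b), at(e,d), at(e,f), at(f,a), at(f,b), at(f,e), holds(f), near(a,a), near(d,d), near(e,e), near(f,f)}  (41 atoms)
goal ⊆ F2  ⇒  h_max = 2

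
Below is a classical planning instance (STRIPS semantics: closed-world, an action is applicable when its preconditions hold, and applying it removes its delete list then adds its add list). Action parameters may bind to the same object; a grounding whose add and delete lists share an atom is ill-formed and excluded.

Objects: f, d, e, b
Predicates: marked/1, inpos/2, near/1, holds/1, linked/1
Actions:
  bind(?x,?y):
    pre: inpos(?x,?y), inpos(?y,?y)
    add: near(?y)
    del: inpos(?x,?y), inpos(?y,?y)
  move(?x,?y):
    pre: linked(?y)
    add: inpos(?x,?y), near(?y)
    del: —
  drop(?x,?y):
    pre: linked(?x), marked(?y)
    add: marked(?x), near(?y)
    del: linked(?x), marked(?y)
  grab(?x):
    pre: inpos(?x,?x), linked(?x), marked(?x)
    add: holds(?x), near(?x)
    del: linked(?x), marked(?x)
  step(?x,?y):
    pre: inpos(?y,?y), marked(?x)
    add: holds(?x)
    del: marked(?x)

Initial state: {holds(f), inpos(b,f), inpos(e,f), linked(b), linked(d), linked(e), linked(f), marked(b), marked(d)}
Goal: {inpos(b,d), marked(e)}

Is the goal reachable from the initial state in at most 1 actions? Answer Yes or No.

No

1. move(b,d)  →  {holds(f), inpos(b,d), inpos(b,f), inpos(e,f), linked(b), linked(d), linked(e), linked(f), marked(b), marked(d), near(d)}
2. drop(e,d)  →  {holds(f), inpos(b,d), inpos(b,f), inpos(e,f), linked(b), linked(d), linked(f), marked(b), marked(e), near(d)}
optimal plan length = 2; 2 > 1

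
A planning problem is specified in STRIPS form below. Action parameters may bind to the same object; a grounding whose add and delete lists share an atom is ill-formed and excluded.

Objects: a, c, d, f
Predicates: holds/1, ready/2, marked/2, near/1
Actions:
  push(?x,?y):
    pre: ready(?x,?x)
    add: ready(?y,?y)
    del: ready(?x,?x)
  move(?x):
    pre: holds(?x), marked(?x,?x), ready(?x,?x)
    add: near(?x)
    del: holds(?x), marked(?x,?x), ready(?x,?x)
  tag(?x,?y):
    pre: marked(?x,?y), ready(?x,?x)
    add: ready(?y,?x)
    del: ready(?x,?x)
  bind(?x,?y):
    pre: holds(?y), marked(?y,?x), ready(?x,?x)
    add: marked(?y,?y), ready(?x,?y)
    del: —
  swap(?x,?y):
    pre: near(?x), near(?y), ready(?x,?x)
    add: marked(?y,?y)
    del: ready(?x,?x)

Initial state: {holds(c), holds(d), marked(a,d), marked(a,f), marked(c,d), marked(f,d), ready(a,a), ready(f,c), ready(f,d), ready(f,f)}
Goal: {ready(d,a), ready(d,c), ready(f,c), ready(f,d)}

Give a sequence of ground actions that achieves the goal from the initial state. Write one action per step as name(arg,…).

push(f,c); tag(a,d); tag(c,d)

1. push(f,c)  →  {holds(c), holds(d), marked(a,d), marked(a,f), marked(c,d), marked(f,d), ready(a,a), ready(c,c), ready(f,c), ready(f,d)}
2. tag(a,d)  →  {holds(c), holds(d), marked(a,d), marked(a,f), marked(c,d), marked(f,d), ready(c,c), ready(d,a), ready(f,c), ready(f,d)}
3. tag(c,d)  →  {holds(c), holds(d), marked(a,d), marked(a,f), marked(c,d), marked(f,d), ready(d,a), ready(d,c), ready(f,c), ready(f,d)}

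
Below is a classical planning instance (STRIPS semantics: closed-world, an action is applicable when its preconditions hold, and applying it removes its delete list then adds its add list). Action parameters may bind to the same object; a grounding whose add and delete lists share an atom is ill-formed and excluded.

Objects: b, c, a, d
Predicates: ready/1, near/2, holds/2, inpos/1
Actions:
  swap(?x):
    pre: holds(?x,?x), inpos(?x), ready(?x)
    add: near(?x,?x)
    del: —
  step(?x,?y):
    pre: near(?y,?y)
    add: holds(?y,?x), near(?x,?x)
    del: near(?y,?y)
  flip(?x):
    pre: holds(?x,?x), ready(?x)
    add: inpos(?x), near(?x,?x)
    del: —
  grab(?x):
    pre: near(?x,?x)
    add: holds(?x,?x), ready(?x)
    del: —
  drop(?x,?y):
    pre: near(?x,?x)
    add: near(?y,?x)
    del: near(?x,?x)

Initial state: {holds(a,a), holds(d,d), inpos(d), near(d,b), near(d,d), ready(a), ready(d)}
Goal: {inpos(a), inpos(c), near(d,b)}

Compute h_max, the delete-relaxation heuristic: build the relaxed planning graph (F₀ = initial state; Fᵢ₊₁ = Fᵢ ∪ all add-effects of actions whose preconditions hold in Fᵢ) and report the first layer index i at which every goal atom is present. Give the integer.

F0 = init (7 atoms)
F1 = F0 ∪ {holds(d,a), holds(d,b), holds(d,c), inpos(a), near(a,a), near(a,d), near(b,b), near(b,d), near(c,c), near(c,d)}  (17 atoms)
F2 = F1 ∪ {holds(a,b), holds(a,c), holds(a,d), holds(b,a), holds(b,b), holds(b,c), holds(b,d), holds(c,a), holds(c,b), holds(c,c), holds(c,d), near(a,b), near(a,c), near(b,a), near(b,c), near(c,a), near(c,b), near(d,a), near(d,c), ready(b), ready(c)}  (38 atoms)
F3 = F2 ∪ {inpos(b), inpos(c)}  (40 atoms)
goal ⊆ F3  ⇒  h_max = 3

3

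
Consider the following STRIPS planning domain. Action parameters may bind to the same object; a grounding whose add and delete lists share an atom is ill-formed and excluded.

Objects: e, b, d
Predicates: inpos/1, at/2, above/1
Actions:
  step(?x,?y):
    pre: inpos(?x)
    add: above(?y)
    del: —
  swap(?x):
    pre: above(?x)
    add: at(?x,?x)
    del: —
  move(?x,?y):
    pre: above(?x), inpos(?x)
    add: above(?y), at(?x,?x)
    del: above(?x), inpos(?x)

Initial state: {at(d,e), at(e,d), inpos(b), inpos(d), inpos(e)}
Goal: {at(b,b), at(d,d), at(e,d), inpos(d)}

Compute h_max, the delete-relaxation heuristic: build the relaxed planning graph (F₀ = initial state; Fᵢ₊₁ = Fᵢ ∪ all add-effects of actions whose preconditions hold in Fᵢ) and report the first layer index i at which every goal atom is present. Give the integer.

2

F0 = init (5 atoms)
F1 = F0 ∪ {above(b), above(d), above(e)}  (8 atoms)
F2 = F1 ∪ {at(b,b), at(d,d), at(e,e)}  (11 atoms)
goal ⊆ F2  ⇒  h_max = 2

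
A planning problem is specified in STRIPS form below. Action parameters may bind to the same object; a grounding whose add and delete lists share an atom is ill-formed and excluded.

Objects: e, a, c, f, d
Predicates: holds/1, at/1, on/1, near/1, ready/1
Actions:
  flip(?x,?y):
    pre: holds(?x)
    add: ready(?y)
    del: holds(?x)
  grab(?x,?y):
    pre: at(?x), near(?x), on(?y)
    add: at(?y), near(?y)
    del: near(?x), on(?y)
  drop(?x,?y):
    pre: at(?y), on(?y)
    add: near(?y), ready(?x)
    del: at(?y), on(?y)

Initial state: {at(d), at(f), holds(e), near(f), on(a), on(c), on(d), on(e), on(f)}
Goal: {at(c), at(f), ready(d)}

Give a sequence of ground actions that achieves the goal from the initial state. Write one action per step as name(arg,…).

1. flip(e,d)  →  {at(d), at(f), near(f), on(a), on(c), on(d), on(e), on(f), ready(d)}
2. grab(f,c)  →  {at(c), at(d), at(f), near(c), on(a), on(d), on(e), on(f), ready(d)}

flip(e,d); grab(f,c)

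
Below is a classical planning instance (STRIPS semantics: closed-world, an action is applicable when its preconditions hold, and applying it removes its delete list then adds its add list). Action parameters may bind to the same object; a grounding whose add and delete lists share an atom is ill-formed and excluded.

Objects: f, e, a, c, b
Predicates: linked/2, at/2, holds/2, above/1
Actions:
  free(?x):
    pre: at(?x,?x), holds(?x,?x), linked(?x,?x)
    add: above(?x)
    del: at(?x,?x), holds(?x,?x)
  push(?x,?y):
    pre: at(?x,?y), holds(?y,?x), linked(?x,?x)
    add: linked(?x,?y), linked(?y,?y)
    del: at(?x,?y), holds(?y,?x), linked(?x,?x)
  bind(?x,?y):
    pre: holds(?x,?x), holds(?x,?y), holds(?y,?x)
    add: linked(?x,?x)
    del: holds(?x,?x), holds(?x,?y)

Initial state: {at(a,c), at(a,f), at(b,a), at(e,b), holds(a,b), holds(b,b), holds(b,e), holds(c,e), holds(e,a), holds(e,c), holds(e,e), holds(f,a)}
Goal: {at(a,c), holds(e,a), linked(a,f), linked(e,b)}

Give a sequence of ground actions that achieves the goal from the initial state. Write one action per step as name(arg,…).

bind(e,e); push(e,b); push(b,a); push(a,f)

1. bind(e,e)  →  {at(a,c), at(a,f), at(b,a), at(e,b), holds(a,b), holds(b,b), holds(b,e), holds(c,e), holds(e,a), holds(e,c), holds(f,a), linked(e,e)}
2. push(e,b)  →  {at(a,c), at(a,f), at(b,a), holds(a,b), holds(b,b), holds(c,e), holds(e,a), holds(e,c), holds(f,a), linked(b,b), linked(e,b)}
3. push(b,a)  →  {at(a,c), at(a,f), holds(b,b), holds(c,e), holds(e,a), holds(e,c), holds(f,a), linked(a,a), linked(b,a), linked(e,b)}
4. push(a,f)  →  {at(a,c), holds(b,b), holds(c,e), holds(e,a), holds(e,c), linked(a,f), linked(b,a), linked(e,b), linked(f,f)}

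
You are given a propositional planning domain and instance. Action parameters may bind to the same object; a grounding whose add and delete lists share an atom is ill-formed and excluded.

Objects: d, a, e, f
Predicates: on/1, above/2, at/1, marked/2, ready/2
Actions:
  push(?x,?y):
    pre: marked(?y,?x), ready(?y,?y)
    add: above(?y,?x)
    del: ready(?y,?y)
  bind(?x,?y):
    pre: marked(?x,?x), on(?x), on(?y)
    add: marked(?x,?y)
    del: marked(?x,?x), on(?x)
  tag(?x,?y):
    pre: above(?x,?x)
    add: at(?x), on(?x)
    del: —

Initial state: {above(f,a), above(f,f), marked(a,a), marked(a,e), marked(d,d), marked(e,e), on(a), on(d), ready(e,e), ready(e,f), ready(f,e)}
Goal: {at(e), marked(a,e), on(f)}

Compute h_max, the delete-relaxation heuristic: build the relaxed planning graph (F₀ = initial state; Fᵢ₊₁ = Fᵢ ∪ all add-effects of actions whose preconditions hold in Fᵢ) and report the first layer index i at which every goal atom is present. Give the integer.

2

F0 = init (11 atoms)
F1 = F0 ∪ {above(e,e), at(f), marked(a,d), marked(d,a), on(f)}  (16 atoms)
F2 = F1 ∪ {at(e), marked(a,f), marked(d,f), on(e)}  (20 atoms)
goal ⊆ F2  ⇒  h_max = 2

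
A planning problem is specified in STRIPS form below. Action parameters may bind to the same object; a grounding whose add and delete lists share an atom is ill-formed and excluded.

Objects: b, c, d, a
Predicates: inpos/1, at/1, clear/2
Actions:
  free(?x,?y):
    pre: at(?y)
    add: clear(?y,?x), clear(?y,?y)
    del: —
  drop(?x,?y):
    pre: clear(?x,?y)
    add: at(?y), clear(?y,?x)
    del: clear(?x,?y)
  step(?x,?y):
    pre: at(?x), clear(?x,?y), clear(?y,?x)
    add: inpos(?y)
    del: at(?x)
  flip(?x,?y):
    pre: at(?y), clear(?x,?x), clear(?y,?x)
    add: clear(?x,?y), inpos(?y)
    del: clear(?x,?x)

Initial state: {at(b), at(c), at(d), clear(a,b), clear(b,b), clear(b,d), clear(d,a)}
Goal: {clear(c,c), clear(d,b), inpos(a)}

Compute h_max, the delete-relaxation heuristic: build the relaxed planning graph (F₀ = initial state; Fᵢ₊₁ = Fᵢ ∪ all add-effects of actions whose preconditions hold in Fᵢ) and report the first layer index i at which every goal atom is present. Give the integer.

F0 = init (7 atoms)
F1 = F0 ∪ {at(a), clear(a,d), clear(b,a), clear(b,c), clear(c,a), clear(c,b), clear(c,c), clear(c,d), clear(d,b), clear(d,c), clear(d,d), inpos(b)}  (19 atoms)
F2 = F1 ∪ {clear(a,a), clear(a,c), inpos(a), inpos(c), inpos(d)}  (24 atoms)
goal ⊆ F2  ⇒  h_max = 2

2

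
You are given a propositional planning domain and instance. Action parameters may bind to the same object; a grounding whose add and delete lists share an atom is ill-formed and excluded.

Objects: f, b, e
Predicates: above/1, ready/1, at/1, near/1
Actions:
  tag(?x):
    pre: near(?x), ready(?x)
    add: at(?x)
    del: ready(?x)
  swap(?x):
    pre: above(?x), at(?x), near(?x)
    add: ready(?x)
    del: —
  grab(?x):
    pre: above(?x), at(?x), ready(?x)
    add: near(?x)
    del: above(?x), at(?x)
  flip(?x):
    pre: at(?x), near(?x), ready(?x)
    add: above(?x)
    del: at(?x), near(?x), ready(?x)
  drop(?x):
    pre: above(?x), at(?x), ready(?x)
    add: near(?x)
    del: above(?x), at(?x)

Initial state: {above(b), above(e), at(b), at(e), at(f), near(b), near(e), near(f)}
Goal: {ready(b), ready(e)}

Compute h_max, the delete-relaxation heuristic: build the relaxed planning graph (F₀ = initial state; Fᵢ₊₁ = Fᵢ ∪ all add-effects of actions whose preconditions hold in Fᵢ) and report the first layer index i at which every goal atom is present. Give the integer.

1

F0 = init (8 atoms)
F1 = F0 ∪ {ready(b), ready(e)}  (10 atoms)
goal ⊆ F1  ⇒  h_max = 1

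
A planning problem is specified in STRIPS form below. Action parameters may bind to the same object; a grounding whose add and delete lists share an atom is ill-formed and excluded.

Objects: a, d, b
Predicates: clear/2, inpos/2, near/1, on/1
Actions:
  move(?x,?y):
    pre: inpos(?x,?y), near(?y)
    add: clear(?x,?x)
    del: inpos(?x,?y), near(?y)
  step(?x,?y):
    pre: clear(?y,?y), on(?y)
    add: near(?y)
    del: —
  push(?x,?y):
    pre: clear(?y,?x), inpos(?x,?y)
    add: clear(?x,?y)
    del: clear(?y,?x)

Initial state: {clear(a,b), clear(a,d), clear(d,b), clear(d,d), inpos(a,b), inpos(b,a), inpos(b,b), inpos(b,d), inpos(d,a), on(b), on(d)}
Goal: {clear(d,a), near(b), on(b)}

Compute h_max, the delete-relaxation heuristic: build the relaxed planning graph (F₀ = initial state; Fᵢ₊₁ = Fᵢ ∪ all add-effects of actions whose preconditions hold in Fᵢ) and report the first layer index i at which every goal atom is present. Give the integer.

3

F0 = init (11 atoms)
F1 = F0 ∪ {clear(b,a), clear(b,d), clear(d,a), near(d)}  (15 atoms)
F2 = F1 ∪ {clear(b,b)}  (16 atoms)
F3 = F2 ∪ {near(b)}  (17 atoms)
goal ⊆ F3  ⇒  h_max = 3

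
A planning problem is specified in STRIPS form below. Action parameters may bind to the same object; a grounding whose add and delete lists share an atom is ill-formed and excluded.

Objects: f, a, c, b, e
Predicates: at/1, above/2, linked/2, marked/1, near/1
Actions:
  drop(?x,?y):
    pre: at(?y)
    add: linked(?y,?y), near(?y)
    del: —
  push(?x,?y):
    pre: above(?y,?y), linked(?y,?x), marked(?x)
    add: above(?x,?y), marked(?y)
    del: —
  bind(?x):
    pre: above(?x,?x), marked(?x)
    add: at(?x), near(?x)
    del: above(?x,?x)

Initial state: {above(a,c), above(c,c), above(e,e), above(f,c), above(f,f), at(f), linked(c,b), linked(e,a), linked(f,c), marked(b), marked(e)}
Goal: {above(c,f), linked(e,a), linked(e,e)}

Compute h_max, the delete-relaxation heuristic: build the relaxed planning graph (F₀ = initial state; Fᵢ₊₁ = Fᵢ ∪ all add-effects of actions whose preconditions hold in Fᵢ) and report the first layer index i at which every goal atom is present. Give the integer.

2

F0 = init (11 atoms)
F1 = F0 ∪ {above(b,c), at(e), linked(f,f), marked(c), near(e), near(f)}  (17 atoms)
F2 = F1 ∪ {above(c,f), at(c), linked(e,e), marked(f), near(c)}  (22 atoms)
goal ⊆ F2  ⇒  h_max = 2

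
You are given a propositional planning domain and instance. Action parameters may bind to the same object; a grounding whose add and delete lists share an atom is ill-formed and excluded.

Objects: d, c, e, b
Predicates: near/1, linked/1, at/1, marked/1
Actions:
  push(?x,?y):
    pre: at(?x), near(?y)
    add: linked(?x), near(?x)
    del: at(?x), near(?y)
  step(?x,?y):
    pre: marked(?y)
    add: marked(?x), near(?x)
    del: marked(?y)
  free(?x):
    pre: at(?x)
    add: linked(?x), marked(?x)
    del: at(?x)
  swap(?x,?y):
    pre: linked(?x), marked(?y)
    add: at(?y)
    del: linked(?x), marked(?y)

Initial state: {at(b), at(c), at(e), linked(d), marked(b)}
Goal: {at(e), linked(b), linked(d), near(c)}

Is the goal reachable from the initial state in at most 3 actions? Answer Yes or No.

Yes

1. step(c,b)  →  {at(b), at(c), at(e), linked(d), marked(c), near(c)}
2. free(b)  →  {at(c), at(e), linked(b), linked(d), marked(b), marked(c), near(c)}
optimal plan length = 2; 2 ≤ 3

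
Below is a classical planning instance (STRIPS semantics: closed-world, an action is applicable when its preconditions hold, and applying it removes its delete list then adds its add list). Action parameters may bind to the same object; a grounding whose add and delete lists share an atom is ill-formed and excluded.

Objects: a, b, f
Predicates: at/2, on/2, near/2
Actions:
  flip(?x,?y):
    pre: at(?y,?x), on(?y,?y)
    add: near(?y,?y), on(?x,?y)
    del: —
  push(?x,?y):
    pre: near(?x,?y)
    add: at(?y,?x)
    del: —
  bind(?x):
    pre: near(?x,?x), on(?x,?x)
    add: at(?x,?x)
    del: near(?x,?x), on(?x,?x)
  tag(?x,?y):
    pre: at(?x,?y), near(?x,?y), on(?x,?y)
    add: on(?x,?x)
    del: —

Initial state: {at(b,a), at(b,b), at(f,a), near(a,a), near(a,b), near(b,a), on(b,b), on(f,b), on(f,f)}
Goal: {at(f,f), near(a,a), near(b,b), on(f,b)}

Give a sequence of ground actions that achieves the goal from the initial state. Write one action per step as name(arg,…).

1. flip(a,b)  →  {at(b,a), at(b,b), at(f,a), near(a,a), near(a,b), near(b,a), near(b,b), on(a,b), on(b,b), on(f,b), on(f,f)}
2. flip(a,f)  →  {at(b,a), at(b,b), at(f,a), near(a,a), near(a,b), near(b,a), near(b,b), near(f,f), on(a,b), on(a,f), on(b,b), on(f,b), on(f,f)}
3. push(f,f)  →  {at(b,a), at(b,b), at(f,a), at(f,f), near(a,a), near(a,b), near(b,a), near(b,b), near(f,f), on(a,b), on(a,f), on(b,b), on(f,b), on(f,f)}

flip(a,b); flip(a,f); push(f,f)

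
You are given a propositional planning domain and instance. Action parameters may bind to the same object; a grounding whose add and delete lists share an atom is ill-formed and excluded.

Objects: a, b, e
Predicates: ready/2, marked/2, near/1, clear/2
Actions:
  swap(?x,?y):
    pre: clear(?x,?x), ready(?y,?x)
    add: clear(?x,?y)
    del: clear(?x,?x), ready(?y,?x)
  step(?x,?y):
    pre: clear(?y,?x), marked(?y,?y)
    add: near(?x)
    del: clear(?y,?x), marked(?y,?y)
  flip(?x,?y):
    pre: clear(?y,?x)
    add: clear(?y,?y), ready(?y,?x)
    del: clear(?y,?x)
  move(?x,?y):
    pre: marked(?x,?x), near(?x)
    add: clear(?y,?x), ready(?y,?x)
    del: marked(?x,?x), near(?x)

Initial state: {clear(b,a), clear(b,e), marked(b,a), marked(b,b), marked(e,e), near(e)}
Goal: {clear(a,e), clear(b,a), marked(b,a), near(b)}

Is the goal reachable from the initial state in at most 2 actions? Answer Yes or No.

No

1. flip(e,b)  →  {clear(b,a), clear(b,b), marked(b,a), marked(b,b), marked(e,e), near(e), ready(b,e)}
2. step(b,b)  →  {clear(b,a), marked(b,a), marked(e,e), near(b), near(e), ready(b,e)}
3. move(e,a)  →  {clear(a,e), clear(b,a), marked(b,a), near(b), ready(a,e), ready(b,e)}
optimal plan length = 3; 3 > 2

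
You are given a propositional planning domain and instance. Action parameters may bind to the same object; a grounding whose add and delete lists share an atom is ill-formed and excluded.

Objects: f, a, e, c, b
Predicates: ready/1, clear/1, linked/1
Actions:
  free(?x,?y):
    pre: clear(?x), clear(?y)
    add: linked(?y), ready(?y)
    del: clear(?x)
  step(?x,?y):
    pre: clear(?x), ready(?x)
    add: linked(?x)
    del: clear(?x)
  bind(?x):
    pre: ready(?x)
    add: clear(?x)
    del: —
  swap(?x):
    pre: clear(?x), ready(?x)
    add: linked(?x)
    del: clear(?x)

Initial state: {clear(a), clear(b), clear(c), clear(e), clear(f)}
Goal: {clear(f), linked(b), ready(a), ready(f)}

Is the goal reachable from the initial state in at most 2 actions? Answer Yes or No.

1. free(a,a)  →  {clear(b), clear(c), clear(e), clear(f), linked(a), ready(a)}
2. free(e,f)  →  {clear(b), clear(c), clear(f), linked(a), linked(f), ready(a), ready(f)}
3. free(c,b)  →  {clear(b), clear(f), linked(a), linked(b), linked(f), ready(a), ready(b), ready(f)}
optimal plan length = 3; 3 > 2

No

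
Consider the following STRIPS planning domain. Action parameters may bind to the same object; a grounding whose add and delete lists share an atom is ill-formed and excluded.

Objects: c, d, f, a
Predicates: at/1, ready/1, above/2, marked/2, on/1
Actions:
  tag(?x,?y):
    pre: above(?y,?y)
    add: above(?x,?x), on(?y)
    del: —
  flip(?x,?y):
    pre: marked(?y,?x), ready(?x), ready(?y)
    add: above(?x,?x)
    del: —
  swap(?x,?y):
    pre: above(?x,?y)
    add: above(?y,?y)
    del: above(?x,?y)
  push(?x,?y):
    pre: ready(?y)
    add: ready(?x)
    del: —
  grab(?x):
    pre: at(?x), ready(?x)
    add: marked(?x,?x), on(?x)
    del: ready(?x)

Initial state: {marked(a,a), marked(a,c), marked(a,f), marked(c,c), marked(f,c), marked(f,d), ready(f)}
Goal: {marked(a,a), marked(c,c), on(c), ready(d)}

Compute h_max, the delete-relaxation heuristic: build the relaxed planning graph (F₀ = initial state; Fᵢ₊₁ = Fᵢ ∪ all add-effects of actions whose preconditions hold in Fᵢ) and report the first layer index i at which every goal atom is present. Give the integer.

F0 = init (7 atoms)
F1 = F0 ∪ {ready(a), ready(c), ready(d)}  (10 atoms)
F2 = F1 ∪ {above(a,a), above(c,c), above(d,d), above(f,f)}  (14 atoms)
F3 = F2 ∪ {on(a), on(c), on(d), on(f)}  (18 atoms)
goal ⊆ F3  ⇒  h_max = 3

3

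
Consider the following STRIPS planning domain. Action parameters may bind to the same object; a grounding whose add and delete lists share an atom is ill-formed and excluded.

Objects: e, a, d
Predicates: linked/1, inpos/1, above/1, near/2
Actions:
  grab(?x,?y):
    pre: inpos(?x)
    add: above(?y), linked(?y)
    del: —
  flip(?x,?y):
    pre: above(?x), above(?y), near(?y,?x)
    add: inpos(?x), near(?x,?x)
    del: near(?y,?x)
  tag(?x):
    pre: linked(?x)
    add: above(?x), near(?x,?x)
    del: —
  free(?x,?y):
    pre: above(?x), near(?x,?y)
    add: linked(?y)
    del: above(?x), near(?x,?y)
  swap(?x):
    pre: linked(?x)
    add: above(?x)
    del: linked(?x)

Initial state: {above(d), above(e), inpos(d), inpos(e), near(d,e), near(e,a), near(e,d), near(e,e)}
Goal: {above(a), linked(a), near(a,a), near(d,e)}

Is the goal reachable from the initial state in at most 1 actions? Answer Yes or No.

1. grab(e,a)  →  {above(a), above(d), above(e), inpos(d), inpos(e), linked(a), near(d,e), near(e,a), near(e,d), near(e,e)}
2. flip(a,e)  →  {above(a), above(d), above(e), inpos(a), inpos(d), inpos(e), linked(a), near(a,a), near(d,e), near(e,d), near(e,e)}
optimal plan length = 2; 2 > 1

No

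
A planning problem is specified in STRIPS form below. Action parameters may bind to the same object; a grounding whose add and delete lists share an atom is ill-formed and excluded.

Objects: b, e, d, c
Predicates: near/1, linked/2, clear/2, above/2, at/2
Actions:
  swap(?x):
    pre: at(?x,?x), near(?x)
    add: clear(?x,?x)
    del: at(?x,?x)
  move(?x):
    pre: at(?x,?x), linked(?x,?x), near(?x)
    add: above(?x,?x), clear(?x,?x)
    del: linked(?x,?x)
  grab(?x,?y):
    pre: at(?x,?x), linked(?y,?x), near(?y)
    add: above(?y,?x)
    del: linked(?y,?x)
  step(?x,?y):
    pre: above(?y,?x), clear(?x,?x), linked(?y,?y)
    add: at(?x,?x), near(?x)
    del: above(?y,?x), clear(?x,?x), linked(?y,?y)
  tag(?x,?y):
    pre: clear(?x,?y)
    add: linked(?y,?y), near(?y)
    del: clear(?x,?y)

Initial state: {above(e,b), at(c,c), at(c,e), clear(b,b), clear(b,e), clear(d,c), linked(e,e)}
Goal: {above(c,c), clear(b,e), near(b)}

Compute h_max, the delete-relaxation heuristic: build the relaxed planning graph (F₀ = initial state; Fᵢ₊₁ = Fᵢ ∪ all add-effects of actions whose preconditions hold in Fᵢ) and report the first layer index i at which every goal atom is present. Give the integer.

F0 = init (7 atoms)
F1 = F0 ∪ {at(b,b), linked(b,b), linked(c,c), near(b), near(c), near(e)}  (13 atoms)
F2 = F1 ∪ {above(b,b), above(c,c), clear(c,c)}  (16 atoms)
goal ⊆ F2  ⇒  h_max = 2

2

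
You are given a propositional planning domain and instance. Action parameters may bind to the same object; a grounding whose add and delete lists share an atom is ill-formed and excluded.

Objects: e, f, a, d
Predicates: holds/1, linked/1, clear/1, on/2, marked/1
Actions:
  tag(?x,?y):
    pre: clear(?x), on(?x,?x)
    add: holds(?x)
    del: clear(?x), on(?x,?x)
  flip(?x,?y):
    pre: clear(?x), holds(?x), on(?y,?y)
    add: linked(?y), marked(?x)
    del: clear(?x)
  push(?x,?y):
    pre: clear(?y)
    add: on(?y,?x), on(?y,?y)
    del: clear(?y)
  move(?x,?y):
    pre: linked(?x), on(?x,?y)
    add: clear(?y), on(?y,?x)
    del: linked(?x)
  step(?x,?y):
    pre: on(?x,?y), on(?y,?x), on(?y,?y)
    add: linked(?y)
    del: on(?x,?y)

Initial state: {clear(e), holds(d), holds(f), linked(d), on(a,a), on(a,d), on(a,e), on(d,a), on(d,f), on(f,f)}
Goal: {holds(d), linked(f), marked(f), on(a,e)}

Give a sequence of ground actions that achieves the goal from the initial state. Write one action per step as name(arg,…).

1. move(d,f)  →  {clear(e), clear(f), holds(d), holds(f), on(a,a), on(a,d), on(a,e), on(d,a), on(d,f), on(f,d), on(f,f)}
2. flip(f,f)  →  {clear(e), holds(d), holds(f), linked(f), marked(f), on(a,a), on(a,d), on(a,e), on(d,a), on(d,f), on(f,d), on(f,f)}

move(d,f); flip(f,f)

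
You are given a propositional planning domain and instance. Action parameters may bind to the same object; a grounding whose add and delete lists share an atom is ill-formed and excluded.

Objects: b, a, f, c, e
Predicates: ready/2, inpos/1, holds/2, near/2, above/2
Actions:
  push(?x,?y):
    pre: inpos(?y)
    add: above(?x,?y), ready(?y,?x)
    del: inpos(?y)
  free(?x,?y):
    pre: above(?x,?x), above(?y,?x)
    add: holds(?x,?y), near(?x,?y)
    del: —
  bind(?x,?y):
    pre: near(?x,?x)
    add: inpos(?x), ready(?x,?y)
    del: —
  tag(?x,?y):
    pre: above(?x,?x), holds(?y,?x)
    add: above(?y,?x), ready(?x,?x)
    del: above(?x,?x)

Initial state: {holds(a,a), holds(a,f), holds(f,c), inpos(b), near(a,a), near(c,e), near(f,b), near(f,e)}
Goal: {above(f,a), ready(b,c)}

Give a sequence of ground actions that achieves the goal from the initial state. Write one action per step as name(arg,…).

1. push(c,b)  →  {above(c,b), holds(a,a), holds(a,f), holds(f,c), near(a,a), near(c,e), near(f,b), near(f,e), ready(b,c)}
2. bind(a,b)  →  {above(c,b), holds(a,a), holds(a,f), holds(f,c), inpos(a), near(a,a), near(c,e), near(f,b), near(f,e), ready(a,b), ready(b,c)}
3. push(f,a)  →  {above(c,b), above(f,a), holds(a,a), holds(a,f), holds(f,c), near(a,a), near(c,e), near(f,b), near(f,e), ready(a,b), ready(a,f), ready(b,c)}

push(c,b); bind(a,b); push(f,a)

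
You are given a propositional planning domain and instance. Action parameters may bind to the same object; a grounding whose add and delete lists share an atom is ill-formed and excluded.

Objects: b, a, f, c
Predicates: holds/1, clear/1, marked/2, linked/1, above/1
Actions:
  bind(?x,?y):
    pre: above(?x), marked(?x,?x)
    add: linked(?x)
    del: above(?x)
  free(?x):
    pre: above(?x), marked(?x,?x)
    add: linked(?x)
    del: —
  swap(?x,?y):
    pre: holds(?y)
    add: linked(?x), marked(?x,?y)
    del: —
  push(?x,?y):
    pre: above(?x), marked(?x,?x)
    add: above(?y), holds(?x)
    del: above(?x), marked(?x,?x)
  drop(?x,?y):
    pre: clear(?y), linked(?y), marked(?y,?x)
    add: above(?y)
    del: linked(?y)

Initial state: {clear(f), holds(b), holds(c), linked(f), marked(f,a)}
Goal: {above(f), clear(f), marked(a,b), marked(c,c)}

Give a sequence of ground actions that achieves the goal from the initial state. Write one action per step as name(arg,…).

swap(a,b); swap(c,c); drop(a,f)

1. swap(a,b)  →  {clear(f), holds(b), holds(c), linked(a), linked(f), marked(a,b), marked(f,a)}
2. swap(c,c)  →  {clear(f), holds(b), holds(c), linked(a), linked(c), linked(f), marked(a,b), marked(c,c), marked(f,a)}
3. drop(a,f)  →  {above(f), clear(f), holds(b), holds(c), linked(a), linked(c), marked(a,b), marked(c,c), marked(f,a)}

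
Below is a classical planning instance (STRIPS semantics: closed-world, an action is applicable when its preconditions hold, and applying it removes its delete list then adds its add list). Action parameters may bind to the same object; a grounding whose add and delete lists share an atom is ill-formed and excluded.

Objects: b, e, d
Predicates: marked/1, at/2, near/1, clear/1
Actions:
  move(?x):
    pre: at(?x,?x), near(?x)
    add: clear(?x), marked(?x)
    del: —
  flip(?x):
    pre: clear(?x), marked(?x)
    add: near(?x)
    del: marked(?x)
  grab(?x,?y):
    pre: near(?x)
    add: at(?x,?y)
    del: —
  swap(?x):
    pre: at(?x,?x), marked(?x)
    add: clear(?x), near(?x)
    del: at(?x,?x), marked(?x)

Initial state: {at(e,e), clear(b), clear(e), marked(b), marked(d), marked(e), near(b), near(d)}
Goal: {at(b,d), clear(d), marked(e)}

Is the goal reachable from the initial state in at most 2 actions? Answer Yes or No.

No

1. grab(b,d)  →  {at(b,d), at(e,e), clear(b), clear(e), marked(b), marked(d), marked(e), near(b), near(d)}
2. grab(d,d)  →  {at(b,d), at(d,d), at(e,e), clear(b), clear(e), marked(b), marked(d), marked(e), near(b), near(d)}
3. move(d)  →  {at(b,d), at(d,d), at(e,e), clear(b), clear(d), clear(e), marked(b), marked(d), marked(e), near(b), near(d)}
optimal plan length = 3; 3 > 2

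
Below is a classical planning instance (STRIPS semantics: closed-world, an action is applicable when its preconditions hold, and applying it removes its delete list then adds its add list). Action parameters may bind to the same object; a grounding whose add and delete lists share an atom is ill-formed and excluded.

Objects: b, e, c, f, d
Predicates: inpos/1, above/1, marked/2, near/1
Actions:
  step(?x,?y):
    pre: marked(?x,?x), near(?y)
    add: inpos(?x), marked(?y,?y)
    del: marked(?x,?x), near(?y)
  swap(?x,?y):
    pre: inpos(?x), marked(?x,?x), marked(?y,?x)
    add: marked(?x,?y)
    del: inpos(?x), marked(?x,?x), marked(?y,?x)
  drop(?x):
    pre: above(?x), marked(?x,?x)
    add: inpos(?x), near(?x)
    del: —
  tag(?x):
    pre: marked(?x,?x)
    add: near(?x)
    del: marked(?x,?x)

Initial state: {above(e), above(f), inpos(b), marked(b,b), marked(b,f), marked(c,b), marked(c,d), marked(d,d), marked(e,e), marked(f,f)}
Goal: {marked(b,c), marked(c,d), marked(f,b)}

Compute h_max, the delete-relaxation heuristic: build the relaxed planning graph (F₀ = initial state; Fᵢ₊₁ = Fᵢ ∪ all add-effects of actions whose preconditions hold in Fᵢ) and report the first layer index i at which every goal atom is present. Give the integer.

2

F0 = init (10 atoms)
F1 = F0 ∪ {inpos(e), inpos(f), marked(b,c), near(b), near(d), near(e), near(f)}  (17 atoms)
F2 = F1 ∪ {inpos(d), marked(f,b)}  (19 atoms)
goal ⊆ F2  ⇒  h_max = 2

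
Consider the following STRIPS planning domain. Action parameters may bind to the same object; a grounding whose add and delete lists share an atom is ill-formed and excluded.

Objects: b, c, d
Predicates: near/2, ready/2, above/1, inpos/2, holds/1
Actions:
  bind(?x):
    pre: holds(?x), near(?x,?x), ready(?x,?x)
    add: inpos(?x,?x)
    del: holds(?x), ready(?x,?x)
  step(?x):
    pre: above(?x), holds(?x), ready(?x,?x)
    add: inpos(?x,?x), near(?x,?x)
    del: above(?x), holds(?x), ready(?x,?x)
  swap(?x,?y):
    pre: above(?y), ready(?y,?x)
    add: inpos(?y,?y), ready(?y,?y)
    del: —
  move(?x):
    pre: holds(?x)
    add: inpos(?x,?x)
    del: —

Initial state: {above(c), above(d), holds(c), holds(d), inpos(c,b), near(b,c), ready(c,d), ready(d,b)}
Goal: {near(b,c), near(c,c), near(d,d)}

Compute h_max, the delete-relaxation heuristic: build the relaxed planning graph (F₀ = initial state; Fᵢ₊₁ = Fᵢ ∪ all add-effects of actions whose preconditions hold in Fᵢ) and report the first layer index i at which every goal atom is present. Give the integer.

F0 = init (8 atoms)
F1 = F0 ∪ {inpos(c,c), inpos(d,d), ready(c,c), ready(d,d)}  (12 atoms)
F2 = F1 ∪ {near(c,c), near(d,d)}  (14 atoms)
goal ⊆ F2  ⇒  h_max = 2

2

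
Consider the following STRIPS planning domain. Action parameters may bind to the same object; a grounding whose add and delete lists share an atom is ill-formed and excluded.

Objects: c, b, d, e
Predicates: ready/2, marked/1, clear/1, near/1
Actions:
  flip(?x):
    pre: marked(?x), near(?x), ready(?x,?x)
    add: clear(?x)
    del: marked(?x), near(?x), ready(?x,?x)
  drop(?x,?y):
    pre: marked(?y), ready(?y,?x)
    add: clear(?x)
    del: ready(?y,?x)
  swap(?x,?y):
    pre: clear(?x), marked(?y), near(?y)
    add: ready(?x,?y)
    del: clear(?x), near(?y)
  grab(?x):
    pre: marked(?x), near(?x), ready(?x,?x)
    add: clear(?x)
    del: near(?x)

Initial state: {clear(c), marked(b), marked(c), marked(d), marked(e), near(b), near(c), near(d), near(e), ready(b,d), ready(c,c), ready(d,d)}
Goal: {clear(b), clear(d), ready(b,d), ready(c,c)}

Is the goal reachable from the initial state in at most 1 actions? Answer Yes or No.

1. flip(d)  →  {clear(c), clear(d), marked(b), marked(c), marked(e), near(b), near(c), near(e), ready(b,d), ready(c,c)}
2. swap(c,b)  →  {clear(d), marked(b), marked(c), marked(e), near(c), near(e), ready(b,d), ready(c,b), ready(c,c)}
3. drop(b,c)  →  {clear(b), clear(d), marked(b), marked(c), marked(e), near(c), near(e), ready(b,d), ready(c,c)}
optimal plan length = 3; 3 > 1

No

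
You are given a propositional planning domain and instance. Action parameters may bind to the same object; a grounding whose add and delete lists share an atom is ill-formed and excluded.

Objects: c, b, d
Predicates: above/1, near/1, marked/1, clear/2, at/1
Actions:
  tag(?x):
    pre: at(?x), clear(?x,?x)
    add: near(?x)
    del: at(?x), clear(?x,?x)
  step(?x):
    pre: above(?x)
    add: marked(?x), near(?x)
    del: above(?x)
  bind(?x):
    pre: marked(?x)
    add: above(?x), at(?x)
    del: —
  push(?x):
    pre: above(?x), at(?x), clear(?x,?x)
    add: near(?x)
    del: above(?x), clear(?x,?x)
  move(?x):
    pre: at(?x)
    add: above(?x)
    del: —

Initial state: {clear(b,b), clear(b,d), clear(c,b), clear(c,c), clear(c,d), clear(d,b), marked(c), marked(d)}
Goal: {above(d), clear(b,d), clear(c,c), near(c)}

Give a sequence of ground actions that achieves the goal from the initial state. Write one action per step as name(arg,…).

1. bind(c)  →  {above(c), at(c), clear(b,b), clear(b,d), clear(c,b), clear(c,c), clear(c,d), clear(d,b), marked(c), marked(d)}
2. step(c)  →  {at(c), clear(b,b), clear(b,d), clear(c,b), clear(c,c), clear(c,d), clear(d,b), marked(c), marked(d), near(c)}
3. bind(d)  →  {above(d), at(c), at(d), clear(b,b), clear(b,d), clear(c,b), clear(c,c), clear(c,d), clear(d,b), marked(c), marked(d), near(c)}

bind(c); step(c); bind(d)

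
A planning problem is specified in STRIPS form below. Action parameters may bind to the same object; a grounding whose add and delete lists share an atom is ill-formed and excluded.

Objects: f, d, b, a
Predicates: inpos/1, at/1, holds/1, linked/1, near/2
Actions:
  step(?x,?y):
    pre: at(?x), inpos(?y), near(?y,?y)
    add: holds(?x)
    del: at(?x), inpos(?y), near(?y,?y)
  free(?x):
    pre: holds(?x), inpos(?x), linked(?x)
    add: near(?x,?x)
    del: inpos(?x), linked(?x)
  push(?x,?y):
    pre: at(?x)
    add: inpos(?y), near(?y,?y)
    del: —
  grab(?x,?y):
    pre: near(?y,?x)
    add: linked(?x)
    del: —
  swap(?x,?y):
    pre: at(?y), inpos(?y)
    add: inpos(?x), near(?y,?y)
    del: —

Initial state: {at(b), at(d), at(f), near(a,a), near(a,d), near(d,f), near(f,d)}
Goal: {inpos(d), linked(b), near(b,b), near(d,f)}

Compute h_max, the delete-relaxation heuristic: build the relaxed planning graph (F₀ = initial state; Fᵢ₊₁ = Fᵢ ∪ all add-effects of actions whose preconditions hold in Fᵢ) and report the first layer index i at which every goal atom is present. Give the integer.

F0 = init (7 atoms)
F1 = F0 ∪ {inpos(a), inpos(b), inpos(d), inpos(f), linked(a), linked(d), linked(f), near(b,b), near(d,d), near(f,f)}  (17 atoms)
F2 = F1 ∪ {holds(b), holds(d), holds(f), linked(b)}  (21 atoms)
goal ⊆ F2  ⇒  h_max = 2

2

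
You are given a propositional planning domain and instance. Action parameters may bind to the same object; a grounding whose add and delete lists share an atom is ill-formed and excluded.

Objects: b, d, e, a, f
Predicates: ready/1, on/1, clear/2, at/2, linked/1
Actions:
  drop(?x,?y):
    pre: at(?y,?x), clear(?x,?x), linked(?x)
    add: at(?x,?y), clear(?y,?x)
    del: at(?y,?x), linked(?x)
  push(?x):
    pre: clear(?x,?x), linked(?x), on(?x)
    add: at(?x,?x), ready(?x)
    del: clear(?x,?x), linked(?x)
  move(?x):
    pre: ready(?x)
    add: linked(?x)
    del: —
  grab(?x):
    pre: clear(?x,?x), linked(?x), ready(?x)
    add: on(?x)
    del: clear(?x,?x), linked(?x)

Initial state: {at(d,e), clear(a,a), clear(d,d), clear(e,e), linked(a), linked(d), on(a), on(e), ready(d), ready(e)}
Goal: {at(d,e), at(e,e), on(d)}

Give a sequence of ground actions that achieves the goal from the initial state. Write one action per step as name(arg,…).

move(e); push(e); grab(d)

1. move(e)  →  {at(d,e), clear(a,a), clear(d,d), clear(e,e), linked(a), linked(d), linked(e), on(a), on(e), ready(d), ready(e)}
2. push(e)  →  {at(d,e), at(e,e), clear(a,a), clear(d,d), linked(a), linked(d), on(a), on(e), ready(d), ready(e)}
3. grab(d)  →  {at(d,e), at(e,e), clear(a,a), linked(a), on(a), on(d), on(e), ready(d), ready(e)}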